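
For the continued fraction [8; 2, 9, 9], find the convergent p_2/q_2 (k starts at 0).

161/19

Using pₖ = aₖpₖ₋₁ + pₖ₋₂, qₖ = aₖqₖ₋₁ + qₖ₋₂ (with p₋₁=1, p₋₂=0, q₋₁=0, q₋₂=1):
  k=0: a=8, p=8, q=1
  k=1: a=2, p=17, q=2
  k=2: a=9, p=161, q=19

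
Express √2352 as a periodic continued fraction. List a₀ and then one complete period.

[48; 2, 96]

a₀ = ⌊√2352⌋ = 48.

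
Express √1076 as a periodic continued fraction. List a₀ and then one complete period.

[32; 1, 4, 16, 4, 1, 64]

a₀ = ⌊√1076⌋ = 32.
With m₀=0, d₀=1 and mₖ₊₁ = dₖaₖ − mₖ, dₖ₊₁ = (n − mₖ₊₁²)/dₖ, aₖ₊₁ = ⌊(a₀+mₖ₊₁)/dₖ₊₁⌋:
  k=1: m=32, d=52, a=1
  k=2: m=20, d=13, a=4
  k=3: m=32, d=4, a=16
  k=4: m=32, d=13, a=4
  k=5: m=20, d=52, a=1
  k=6: m=32, d=1, a=64
d=1 and a=2a₀=64 at k=6, so the next step gives (m, d) = (32, 52) again — its k=1 value — and the period has length 6.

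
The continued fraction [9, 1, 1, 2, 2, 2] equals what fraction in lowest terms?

278/29

Fold from the inside: start with 2/1.
  2 + 1/2 = 5/2
  2 + 2/5 = 12/5
  1 + 5/12 = 17/12
  1 + 12/17 = 29/17
  9 + 17/29 = 278/29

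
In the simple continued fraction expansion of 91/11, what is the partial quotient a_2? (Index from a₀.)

1

91 = 8·11 + 3   →  a_0 = 8
11 = 3·3 + 2   →  a_1 = 3
3 = 1·2 + 1   →  a_2 = 1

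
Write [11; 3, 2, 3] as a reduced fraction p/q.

271/24

Using pₖ = aₖpₖ₋₁ + pₖ₋₂ and qₖ = aₖqₖ₋₁ + qₖ₋₂:
  k=0: a=11, p=11, q=1
  k=1: a=3, p=34, q=3
  k=2: a=2, p=79, q=7
  k=3: a=3, p=271, q=24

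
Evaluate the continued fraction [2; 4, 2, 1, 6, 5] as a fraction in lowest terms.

Fold from the inside: start with 5/1.
  6 + 1/5 = 31/5
  1 + 5/31 = 36/31
  2 + 31/36 = 103/36
  4 + 36/103 = 448/103
  2 + 103/448 = 999/448

999/448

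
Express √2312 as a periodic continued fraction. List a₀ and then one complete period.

[48; 12, 96]

a₀ = ⌊√2312⌋ = 48.
With m₀=0, d₀=1 and mₖ₊₁ = dₖaₖ − mₖ, dₖ₊₁ = (n − mₖ₊₁²)/dₖ, aₖ₊₁ = ⌊(a₀+mₖ₊₁)/dₖ₊₁⌋:
  k=1: m=48, d=8, a=12
  k=2: m=48, d=1, a=96
d=1 and a=2a₀=96 at k=2, so the next step gives (m, d) = (48, 8) again — its k=1 value — and the period has length 2.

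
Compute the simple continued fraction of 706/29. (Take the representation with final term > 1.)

[24; 2, 1, 9]

706 = 24·29 + 10
29 = 2·10 + 9
10 = 1·9 + 1
9 = 9·1 + 0  (stop)
So 706/29 = [24; 2, 1, 9].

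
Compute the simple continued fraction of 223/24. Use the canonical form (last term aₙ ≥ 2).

223 = 9×24 + 7
24 = 3×7 + 3
7 = 2×3 + 1
3 = 3×1 + 0  (stop)
So 223/24 = [9; 3, 2, 3].

[9; 3, 2, 3]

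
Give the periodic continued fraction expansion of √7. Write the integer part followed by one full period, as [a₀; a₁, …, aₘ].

[2; 1, 1, 1, 4]

a₀ = ⌊√7⌋ = 2.
With m₀=0, d₀=1 and mₖ₊₁ = dₖaₖ − mₖ, dₖ₊₁ = (n − mₖ₊₁²)/dₖ, aₖ₊₁ = ⌊(a₀+mₖ₊₁)/dₖ₊₁⌋:
  k=1: m=2, d=3, a=1
  k=2: m=1, d=2, a=1
  k=3: m=1, d=3, a=1
  k=4: m=2, d=1, a=4
d=1 and a=2a₀=4 at k=4, so the next step gives (m, d) = (2, 3) again — its k=1 value — and the period has length 4.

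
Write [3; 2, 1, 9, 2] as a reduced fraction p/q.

204/61

Using pₖ = aₖpₖ₋₁ + pₖ₋₂ and qₖ = aₖqₖ₋₁ + qₖ₋₂:
  k=0: a=3, p=3, q=1
  k=1: a=2, p=7, q=2
  k=2: a=1, p=10, q=3
  k=3: a=9, p=97, q=29
  k=4: a=2, p=204, q=61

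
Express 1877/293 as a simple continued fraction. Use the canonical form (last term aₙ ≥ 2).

1877 = 6·293 + 119
293 = 2·119 + 55
119 = 2·55 + 9
55 = 6·9 + 1
9 = 9·1 + 0  (stop)
So 1877/293 = [6; 2, 2, 6, 9].

[6; 2, 2, 6, 9]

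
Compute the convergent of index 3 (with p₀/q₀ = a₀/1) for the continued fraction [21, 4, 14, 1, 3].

Using pₖ = aₖpₖ₋₁ + pₖ₋₂, qₖ = aₖqₖ₋₁ + qₖ₋₂ (with p₋₁=1, p₋₂=0, q₋₁=0, q₋₂=1):
  k=0: a=21, p=21, q=1
  k=1: a=4, p=85, q=4
  k=2: a=14, p=1211, q=57
  k=3: a=1, p=1296, q=61

1296/61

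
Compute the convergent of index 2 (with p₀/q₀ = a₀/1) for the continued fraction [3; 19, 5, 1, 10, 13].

Using pₖ = aₖpₖ₋₁ + pₖ₋₂, qₖ = aₖqₖ₋₁ + qₖ₋₂ (with p₋₁=1, p₋₂=0, q₋₁=0, q₋₂=1):
  k=0: a=3, p=3, q=1
  k=1: a=19, p=58, q=19
  k=2: a=5, p=293, q=96

293/96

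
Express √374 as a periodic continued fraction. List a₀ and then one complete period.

[19; 2, 1, 18, 1, 2, 38]

a₀ = ⌊√374⌋ = 19.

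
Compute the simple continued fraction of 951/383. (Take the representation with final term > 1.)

[2; 2, 14, 4, 3]

951 = 2·383 + 185
383 = 2·185 + 13
185 = 14·13 + 3
13 = 4·3 + 1
3 = 3·1 + 0  (stop)
So 951/383 = [2; 2, 14, 4, 3].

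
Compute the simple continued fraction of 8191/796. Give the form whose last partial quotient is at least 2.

8191 = 10*796 + 231
796 = 3*231 + 103
231 = 2*103 + 25
103 = 4*25 + 3
25 = 8*3 + 1
3 = 3*1 + 0  (stop)
So 8191/796 = [10; 3, 2, 4, 8, 3].

[10; 3, 2, 4, 8, 3]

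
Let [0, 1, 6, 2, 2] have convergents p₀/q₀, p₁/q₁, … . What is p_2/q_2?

Using pₖ = aₖpₖ₋₁ + pₖ₋₂, qₖ = aₖqₖ₋₁ + qₖ₋₂ (with p₋₁=1, p₋₂=0, q₋₁=0, q₋₂=1):
  k=0: a=0, p=0, q=1
  k=1: a=1, p=1, q=1
  k=2: a=6, p=6, q=7

6/7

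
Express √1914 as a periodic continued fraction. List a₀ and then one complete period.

[43; 1, 2, 1, 86]

a₀ = ⌊√1914⌋ = 43.
With m₀=0, d₀=1 and mₖ₊₁ = dₖaₖ − mₖ, dₖ₊₁ = (n − mₖ₊₁²)/dₖ, aₖ₊₁ = ⌊(a₀+mₖ₊₁)/dₖ₊₁⌋:
  k=1: m=43, d=65, a=1
  k=2: m=22, d=22, a=2
  k=3: m=22, d=65, a=1
  k=4: m=43, d=1, a=86
d=1 and a=2a₀=86 at k=4, so the next step gives (m, d) = (43, 65) again — its k=1 value — and the period has length 4.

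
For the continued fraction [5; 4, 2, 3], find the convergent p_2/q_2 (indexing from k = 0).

Using pₖ = aₖpₖ₋₁ + pₖ₋₂, qₖ = aₖqₖ₋₁ + qₖ₋₂ (with p₋₁=1, p₋₂=0, q₋₁=0, q₋₂=1):
  k=0: a=5, p=5, q=1
  k=1: a=4, p=21, q=4
  k=2: a=2, p=47, q=9

47/9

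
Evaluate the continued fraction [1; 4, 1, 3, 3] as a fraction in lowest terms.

75/62

Fold from the inside: start with 3/1.
  3 + 1/3 = 10/3
  1 + 3/10 = 13/10
  4 + 10/13 = 62/13
  1 + 13/62 = 75/62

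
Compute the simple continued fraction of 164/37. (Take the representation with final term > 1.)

164 = 4*37 + 16
37 = 2*16 + 5
16 = 3*5 + 1
5 = 5*1 + 0  (stop)
So 164/37 = [4; 2, 3, 5].

[4; 2, 3, 5]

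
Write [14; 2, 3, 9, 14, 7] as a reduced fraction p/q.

Fold from the inside: start with 7/1.
  14 + 1/7 = 99/7
  9 + 7/99 = 898/99
  3 + 99/898 = 2793/898
  2 + 898/2793 = 6484/2793
  14 + 2793/6484 = 93569/6484

93569/6484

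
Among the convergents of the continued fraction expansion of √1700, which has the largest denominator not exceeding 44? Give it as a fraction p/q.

536/13

√1700 = [41; 4, 3, 20, 3, 4, 82, …] (period length 6).
Convergents:
  p_0/q_0 = 41/1
  p_1/q_1 = 165/4
  p_2/q_2 = 536/13
  p_3/q_3 = 10885/264
q_2 = 13 ≤ 44 < 264 = q_3, so the answer is 536/13.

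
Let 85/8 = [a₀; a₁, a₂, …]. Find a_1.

85 = 10·8 + 5   →  a_0 = 10
8 = 1·5 + 3   →  a_1 = 1

1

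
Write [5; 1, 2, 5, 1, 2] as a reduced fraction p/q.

307/54

Using pₖ = aₖpₖ₋₁ + pₖ₋₂ and qₖ = aₖqₖ₋₁ + qₖ₋₂:
  k=0: a=5, p=5, q=1
  k=1: a=1, p=6, q=1
  k=2: a=2, p=17, q=3
  k=3: a=5, p=91, q=16
  k=4: a=1, p=108, q=19
  k=5: a=2, p=307, q=54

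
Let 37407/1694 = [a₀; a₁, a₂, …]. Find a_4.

1

37407 = 22·1694 + 139   →  a_0 = 22
1694 = 12·139 + 26   →  a_1 = 12
139 = 5·26 + 9   →  a_2 = 5
26 = 2·9 + 8   →  a_3 = 2
9 = 1·8 + 1   →  a_4 = 1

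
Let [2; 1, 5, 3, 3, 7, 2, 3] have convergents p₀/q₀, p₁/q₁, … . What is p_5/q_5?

1307/460

Using pₖ = aₖpₖ₋₁ + pₖ₋₂, qₖ = aₖqₖ₋₁ + qₖ₋₂ (with p₋₁=1, p₋₂=0, q₋₁=0, q₋₂=1):
  k=0: a=2, p=2, q=1
  k=1: a=1, p=3, q=1
  k=2: a=5, p=17, q=6
  k=3: a=3, p=54, q=19
  k=4: a=3, p=179, q=63
  k=5: a=7, p=1307, q=460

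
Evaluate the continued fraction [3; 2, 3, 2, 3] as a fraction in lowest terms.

Fold from the inside: start with 3/1.
  2 + 1/3 = 7/3
  3 + 3/7 = 24/7
  2 + 7/24 = 55/24
  3 + 24/55 = 189/55

189/55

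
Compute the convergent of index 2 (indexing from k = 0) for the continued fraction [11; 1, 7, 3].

Using pₖ = aₖpₖ₋₁ + pₖ₋₂, qₖ = aₖqₖ₋₁ + qₖ₋₂ (with p₋₁=1, p₋₂=0, q₋₁=0, q₋₂=1):
  k=0: a=11, p=11, q=1
  k=1: a=1, p=12, q=1
  k=2: a=7, p=95, q=8

95/8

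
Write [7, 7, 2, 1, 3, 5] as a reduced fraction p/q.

Using pₖ = aₖpₖ₋₁ + pₖ₋₂ and qₖ = aₖqₖ₋₁ + qₖ₋₂:
  k=0: a=7, p=7, q=1
  k=1: a=7, p=50, q=7
  k=2: a=2, p=107, q=15
  k=3: a=1, p=157, q=22
  k=4: a=3, p=578, q=81
  k=5: a=5, p=3047, q=427

3047/427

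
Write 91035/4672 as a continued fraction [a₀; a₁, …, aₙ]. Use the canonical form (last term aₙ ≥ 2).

[19; 2, 16, 2, 2, 1, 19]

91035 = 19·4672 + 2267
4672 = 2·2267 + 138
2267 = 16·138 + 59
138 = 2·59 + 20
59 = 2·20 + 19
20 = 1·19 + 1
19 = 19·1 + 0  (stop)
So 91035/4672 = [19; 2, 16, 2, 2, 1, 19].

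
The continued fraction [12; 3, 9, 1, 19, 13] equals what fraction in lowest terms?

Fold from the inside: start with 13/1.
  19 + 1/13 = 248/13
  1 + 13/248 = 261/248
  9 + 248/261 = 2597/261
  3 + 261/2597 = 8052/2597
  12 + 2597/8052 = 99221/8052

99221/8052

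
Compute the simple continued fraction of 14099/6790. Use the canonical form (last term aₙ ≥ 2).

[2; 13, 12, 14, 3]

14099 = 2*6790 + 519
6790 = 13*519 + 43
519 = 12*43 + 3
43 = 14*3 + 1
3 = 3*1 + 0  (stop)
So 14099/6790 = [2; 13, 12, 14, 3].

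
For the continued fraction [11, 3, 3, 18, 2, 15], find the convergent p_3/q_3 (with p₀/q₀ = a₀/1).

Using pₖ = aₖpₖ₋₁ + pₖ₋₂, qₖ = aₖqₖ₋₁ + qₖ₋₂ (with p₋₁=1, p₋₂=0, q₋₁=0, q₋₂=1):
  k=0: a=11, p=11, q=1
  k=1: a=3, p=34, q=3
  k=2: a=3, p=113, q=10
  k=3: a=18, p=2068, q=183

2068/183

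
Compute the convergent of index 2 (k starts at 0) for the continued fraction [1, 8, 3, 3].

28/25

Using pₖ = aₖpₖ₋₁ + pₖ₋₂, qₖ = aₖqₖ₋₁ + qₖ₋₂ (with p₋₁=1, p₋₂=0, q₋₁=0, q₋₂=1):
  k=0: a=1, p=1, q=1
  k=1: a=8, p=9, q=8
  k=2: a=3, p=28, q=25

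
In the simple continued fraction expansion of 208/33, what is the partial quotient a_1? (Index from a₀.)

208 = 6·33 + 10   →  a_0 = 6
33 = 3·10 + 3   →  a_1 = 3

3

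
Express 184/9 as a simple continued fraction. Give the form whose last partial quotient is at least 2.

184 = 20×9 + 4
9 = 2×4 + 1
4 = 4×1 + 0  (stop)
So 184/9 = [20; 2, 4].

[20; 2, 4]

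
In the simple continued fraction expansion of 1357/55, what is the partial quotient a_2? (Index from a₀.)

2

1357 = 24·55 + 37   →  a_0 = 24
55 = 1·37 + 18   →  a_1 = 1
37 = 2·18 + 1   →  a_2 = 2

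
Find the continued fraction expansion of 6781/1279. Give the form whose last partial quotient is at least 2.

[5; 3, 3, 5, 3, 1, 5]

6781 = 5×1279 + 386
1279 = 3×386 + 121
386 = 3×121 + 23
121 = 5×23 + 6
23 = 3×6 + 5
6 = 1×5 + 1
5 = 5×1 + 0  (stop)
So 6781/1279 = [5; 3, 3, 5, 3, 1, 5].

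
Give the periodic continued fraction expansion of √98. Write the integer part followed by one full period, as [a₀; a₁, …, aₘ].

[9; 1, 8, 1, 18]

a₀ = ⌊√98⌋ = 9.
With m₀=0, d₀=1 and mₖ₊₁ = dₖaₖ − mₖ, dₖ₊₁ = (n − mₖ₊₁²)/dₖ, aₖ₊₁ = ⌊(a₀+mₖ₊₁)/dₖ₊₁⌋:
  k=1: m=9, d=17, a=1
  k=2: m=8, d=2, a=8
  k=3: m=8, d=17, a=1
  k=4: m=9, d=1, a=18
d=1 and a=2a₀=18 at k=4, so the next step gives (m, d) = (9, 17) again — its k=1 value — and the period has length 4.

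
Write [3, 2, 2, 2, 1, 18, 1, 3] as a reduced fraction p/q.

4514/1323

Fold from the inside: start with 3/1.
  1 + 1/3 = 4/3
  18 + 3/4 = 75/4
  1 + 4/75 = 79/75
  2 + 75/79 = 233/79
  2 + 79/233 = 545/233
  2 + 233/545 = 1323/545
  3 + 545/1323 = 4514/1323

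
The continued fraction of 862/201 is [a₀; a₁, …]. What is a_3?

6

862 = 4·201 + 58   →  a_0 = 4
201 = 3·58 + 27   →  a_1 = 3
58 = 2·27 + 4   →  a_2 = 2
27 = 6·4 + 3   →  a_3 = 6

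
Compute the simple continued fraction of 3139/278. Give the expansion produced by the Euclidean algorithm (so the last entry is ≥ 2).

3139 = 11·278 + 81
278 = 3·81 + 35
81 = 2·35 + 11
35 = 3·11 + 2
11 = 5·2 + 1
2 = 2·1 + 0  (stop)
So 3139/278 = [11; 3, 2, 3, 5, 2].

[11; 3, 2, 3, 5, 2]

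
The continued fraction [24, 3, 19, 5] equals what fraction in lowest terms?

7128/293

Fold from the inside: start with 5/1.
  19 + 1/5 = 96/5
  3 + 5/96 = 293/96
  24 + 96/293 = 7128/293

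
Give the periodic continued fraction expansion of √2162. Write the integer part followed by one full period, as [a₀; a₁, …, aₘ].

a₀ = ⌊√2162⌋ = 46.
With m₀=0, d₀=1 and mₖ₊₁ = dₖaₖ − mₖ, dₖ₊₁ = (n − mₖ₊₁²)/dₖ, aₖ₊₁ = ⌊(a₀+mₖ₊₁)/dₖ₊₁⌋:
  k=1: m=46, d=46, a=2
  k=2: m=46, d=1, a=92
d=1 and a=2a₀=92 at k=2, so the next step gives (m, d) = (46, 46) again — its k=1 value — and the period has length 2.

[46; 2, 92]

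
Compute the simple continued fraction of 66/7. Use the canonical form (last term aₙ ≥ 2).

[9; 2, 3]

66 = 9*7 + 3
7 = 2*3 + 1
3 = 3*1 + 0  (stop)
So 66/7 = [9; 2, 3].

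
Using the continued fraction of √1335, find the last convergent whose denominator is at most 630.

20863/571

√1335 = [36; 1, 1, 6, 7, 6, 1, 1, 72, …] (period length 8).
Convergents:
  p_0/q_0 = 36/1
  p_1/q_1 = 37/1
  p_2/q_2 = 73/2
  p_3/q_3 = 475/13
  p_4/q_4 = 3398/93
  p_5/q_5 = 20863/571
  p_6/q_6 = 24261/664
q_5 = 571 ≤ 630 < 664 = q_6, so the answer is 20863/571.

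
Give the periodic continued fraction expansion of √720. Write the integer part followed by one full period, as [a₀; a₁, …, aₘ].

a₀ = ⌊√720⌋ = 26.
With m₀=0, d₀=1 and mₖ₊₁ = dₖaₖ − mₖ, dₖ₊₁ = (n − mₖ₊₁²)/dₖ, aₖ₊₁ = ⌊(a₀+mₖ₊₁)/dₖ₊₁⌋:
  k=1: m=26, d=44, a=1
  k=2: m=18, d=9, a=4
  k=3: m=18, d=44, a=1
  k=4: m=26, d=1, a=52
d=1 and a=2a₀=52 at k=4, so the next step gives (m, d) = (26, 44) again — its k=1 value — and the period has length 4.

[26; 1, 4, 1, 52]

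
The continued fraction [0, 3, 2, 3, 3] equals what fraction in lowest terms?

23/79

Using pₖ = aₖpₖ₋₁ + pₖ₋₂ and qₖ = aₖqₖ₋₁ + qₖ₋₂:
  k=0: a=0, p=0, q=1
  k=1: a=3, p=1, q=3
  k=2: a=2, p=2, q=7
  k=3: a=3, p=7, q=24
  k=4: a=3, p=23, q=79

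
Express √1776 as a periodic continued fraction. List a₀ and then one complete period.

a₀ = ⌊√1776⌋ = 42.
With m₀=0, d₀=1 and mₖ₊₁ = dₖaₖ − mₖ, dₖ₊₁ = (n − mₖ₊₁²)/dₖ, aₖ₊₁ = ⌊(a₀+mₖ₊₁)/dₖ₊₁⌋:
  k=1: m=42, d=12, a=7
  k=2: m=42, d=1, a=84
d=1 and a=2a₀=84 at k=2, so the next step gives (m, d) = (42, 12) again — its k=1 value — and the period has length 2.

[42; 7, 84]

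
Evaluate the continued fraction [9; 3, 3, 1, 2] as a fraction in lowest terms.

335/36

Fold from the inside: start with 2/1.
  1 + 1/2 = 3/2
  3 + 2/3 = 11/3
  3 + 3/11 = 36/11
  9 + 11/36 = 335/36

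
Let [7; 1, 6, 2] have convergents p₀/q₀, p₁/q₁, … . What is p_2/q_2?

Using pₖ = aₖpₖ₋₁ + pₖ₋₂, qₖ = aₖqₖ₋₁ + qₖ₋₂ (with p₋₁=1, p₋₂=0, q₋₁=0, q₋₂=1):
  k=0: a=7, p=7, q=1
  k=1: a=1, p=8, q=1
  k=2: a=6, p=55, q=7

55/7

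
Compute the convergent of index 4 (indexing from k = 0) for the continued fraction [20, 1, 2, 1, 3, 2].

311/15

Using pₖ = aₖpₖ₋₁ + pₖ₋₂, qₖ = aₖqₖ₋₁ + qₖ₋₂ (with p₋₁=1, p₋₂=0, q₋₁=0, q₋₂=1):
  k=0: a=20, p=20, q=1
  k=1: a=1, p=21, q=1
  k=2: a=2, p=62, q=3
  k=3: a=1, p=83, q=4
  k=4: a=3, p=311, q=15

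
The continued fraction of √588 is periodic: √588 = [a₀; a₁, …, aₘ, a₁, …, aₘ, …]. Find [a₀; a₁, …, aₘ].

a₀ = ⌊√588⌋ = 24.

[24; 4, 48]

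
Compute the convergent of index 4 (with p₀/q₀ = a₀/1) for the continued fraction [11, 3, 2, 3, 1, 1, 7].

350/31

Using pₖ = aₖpₖ₋₁ + pₖ₋₂, qₖ = aₖqₖ₋₁ + qₖ₋₂ (with p₋₁=1, p₋₂=0, q₋₁=0, q₋₂=1):
  k=0: a=11, p=11, q=1
  k=1: a=3, p=34, q=3
  k=2: a=2, p=79, q=7
  k=3: a=3, p=271, q=24
  k=4: a=1, p=350, q=31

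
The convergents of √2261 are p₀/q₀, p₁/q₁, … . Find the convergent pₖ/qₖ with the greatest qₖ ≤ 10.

428/9

√2261 = [47; 1, 1, 4, 1, 1, 94, …] (period length 6).
Convergents:
  p_0/q_0 = 47/1
  p_1/q_1 = 48/1
  p_2/q_2 = 95/2
  p_3/q_3 = 428/9
  p_4/q_4 = 523/11
q_3 = 9 ≤ 10 < 11 = q_4, so the answer is 428/9.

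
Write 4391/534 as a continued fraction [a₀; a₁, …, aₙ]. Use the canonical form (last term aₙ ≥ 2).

4391 = 8·534 + 119
534 = 4·119 + 58
119 = 2·58 + 3
58 = 19·3 + 1
3 = 3·1 + 0  (stop)
So 4391/534 = [8; 4, 2, 19, 3].

[8; 4, 2, 19, 3]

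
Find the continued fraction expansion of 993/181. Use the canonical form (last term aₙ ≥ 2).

[5; 2, 17, 1, 1, 2]

993 = 5×181 + 88
181 = 2×88 + 5
88 = 17×5 + 3
5 = 1×3 + 2
3 = 1×2 + 1
2 = 2×1 + 0  (stop)
So 993/181 = [5; 2, 17, 1, 1, 2].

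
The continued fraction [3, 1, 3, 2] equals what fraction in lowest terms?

Using pₖ = aₖpₖ₋₁ + pₖ₋₂ and qₖ = aₖqₖ₋₁ + qₖ₋₂:
  k=0: a=3, p=3, q=1
  k=1: a=1, p=4, q=1
  k=2: a=3, p=15, q=4
  k=3: a=2, p=34, q=9

34/9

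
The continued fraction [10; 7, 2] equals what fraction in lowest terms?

152/15

Fold from the inside: start with 2/1.
  7 + 1/2 = 15/2
  10 + 2/15 = 152/15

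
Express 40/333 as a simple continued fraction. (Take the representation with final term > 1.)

40 = 0·333 + 40
333 = 8·40 + 13
40 = 3·13 + 1
13 = 13·1 + 0  (stop)
So 40/333 = [0; 8, 3, 13].

[0; 8, 3, 13]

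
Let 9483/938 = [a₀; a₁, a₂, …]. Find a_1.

9

9483 = 10·938 + 103   →  a_0 = 10
938 = 9·103 + 11   →  a_1 = 9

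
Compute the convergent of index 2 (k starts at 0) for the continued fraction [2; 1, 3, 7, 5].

Using pₖ = aₖpₖ₋₁ + pₖ₋₂, qₖ = aₖqₖ₋₁ + qₖ₋₂ (with p₋₁=1, p₋₂=0, q₋₁=0, q₋₂=1):
  k=0: a=2, p=2, q=1
  k=1: a=1, p=3, q=1
  k=2: a=3, p=11, q=4

11/4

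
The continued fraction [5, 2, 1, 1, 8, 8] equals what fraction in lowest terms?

1883/349

Fold from the inside: start with 8/1.
  8 + 1/8 = 65/8
  1 + 8/65 = 73/65
  1 + 65/73 = 138/73
  2 + 73/138 = 349/138
  5 + 138/349 = 1883/349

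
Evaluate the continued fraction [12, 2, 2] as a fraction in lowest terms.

62/5

Using pₖ = aₖpₖ₋₁ + pₖ₋₂ and qₖ = aₖqₖ₋₁ + qₖ₋₂:
  k=0: a=12, p=12, q=1
  k=1: a=2, p=25, q=2
  k=2: a=2, p=62, q=5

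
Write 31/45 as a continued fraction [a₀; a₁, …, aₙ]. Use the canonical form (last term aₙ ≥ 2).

[0; 1, 2, 4, 1, 2]

31 = 0*45 + 31
45 = 1*31 + 14
31 = 2*14 + 3
14 = 4*3 + 2
3 = 1*2 + 1
2 = 2*1 + 0  (stop)
So 31/45 = [0; 1, 2, 4, 1, 2].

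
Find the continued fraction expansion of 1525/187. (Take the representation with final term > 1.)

1525 = 8*187 + 29
187 = 6*29 + 13
29 = 2*13 + 3
13 = 4*3 + 1
3 = 3*1 + 0  (stop)
So 1525/187 = [8; 6, 2, 4, 3].

[8; 6, 2, 4, 3]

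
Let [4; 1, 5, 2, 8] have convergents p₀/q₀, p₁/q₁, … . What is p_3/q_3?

63/13

Using pₖ = aₖpₖ₋₁ + pₖ₋₂, qₖ = aₖqₖ₋₁ + qₖ₋₂ (with p₋₁=1, p₋₂=0, q₋₁=0, q₋₂=1):
  k=0: a=4, p=4, q=1
  k=1: a=1, p=5, q=1
  k=2: a=5, p=29, q=6
  k=3: a=2, p=63, q=13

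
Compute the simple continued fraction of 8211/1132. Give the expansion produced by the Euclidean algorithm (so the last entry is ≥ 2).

8211 = 7×1132 + 287
1132 = 3×287 + 271
287 = 1×271 + 16
271 = 16×16 + 15
16 = 1×15 + 1
15 = 15×1 + 0  (stop)
So 8211/1132 = [7; 3, 1, 16, 1, 15].

[7; 3, 1, 16, 1, 15]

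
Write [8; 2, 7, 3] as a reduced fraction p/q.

Using pₖ = aₖpₖ₋₁ + pₖ₋₂ and qₖ = aₖqₖ₋₁ + qₖ₋₂:
  k=0: a=8, p=8, q=1
  k=1: a=2, p=17, q=2
  k=2: a=7, p=127, q=15
  k=3: a=3, p=398, q=47

398/47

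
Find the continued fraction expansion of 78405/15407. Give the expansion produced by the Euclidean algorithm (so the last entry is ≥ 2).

78405 = 5*15407 + 1370
15407 = 11*1370 + 337
1370 = 4*337 + 22
337 = 15*22 + 7
22 = 3*7 + 1
7 = 7*1 + 0  (stop)
So 78405/15407 = [5; 11, 4, 15, 3, 7].

[5; 11, 4, 15, 3, 7]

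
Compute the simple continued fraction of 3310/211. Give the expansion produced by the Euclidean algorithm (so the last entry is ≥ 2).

3310 = 15·211 + 145
211 = 1·145 + 66
145 = 2·66 + 13
66 = 5·13 + 1
13 = 13·1 + 0  (stop)
So 3310/211 = [15; 1, 2, 5, 13].

[15; 1, 2, 5, 13]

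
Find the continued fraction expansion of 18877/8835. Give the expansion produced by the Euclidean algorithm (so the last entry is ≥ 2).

18877 = 2*8835 + 1207
8835 = 7*1207 + 386
1207 = 3*386 + 49
386 = 7*49 + 43
49 = 1*43 + 6
43 = 7*6 + 1
6 = 6*1 + 0  (stop)
So 18877/8835 = [2; 7, 3, 7, 1, 7, 6].

[2; 7, 3, 7, 1, 7, 6]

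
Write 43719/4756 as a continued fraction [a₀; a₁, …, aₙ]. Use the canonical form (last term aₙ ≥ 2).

[9; 5, 5, 18, 10]

43719 = 9·4756 + 915
4756 = 5·915 + 181
915 = 5·181 + 10
181 = 18·10 + 1
10 = 10·1 + 0  (stop)
So 43719/4756 = [9; 5, 5, 18, 10].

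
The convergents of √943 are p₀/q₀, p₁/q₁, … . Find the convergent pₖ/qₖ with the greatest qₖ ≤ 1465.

√943 = [30; 1, 2, 2, 2, 1, 60, …] (period length 6).
Convergents:
  p_0/q_0 = 30/1
  p_1/q_1 = 31/1
  p_2/q_2 = 92/3
  p_3/q_3 = 215/7
  p_4/q_4 = 522/17
  p_5/q_5 = 737/24
  p_6/q_6 = 44742/1457
  p_7/q_7 = 45479/1481
q_6 = 1457 ≤ 1465 < 1481 = q_7, so the answer is 44742/1457.

44742/1457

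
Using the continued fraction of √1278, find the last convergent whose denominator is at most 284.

√1278 = [35; 1, 2, 1, 70, …] (period length 4).
Convergents:
  p_0/q_0 = 35/1
  p_1/q_1 = 36/1
  p_2/q_2 = 107/3
  p_3/q_3 = 143/4
  p_4/q_4 = 10117/283
  p_5/q_5 = 10260/287
q_4 = 283 ≤ 284 < 287 = q_5, so the answer is 10117/283.

10117/283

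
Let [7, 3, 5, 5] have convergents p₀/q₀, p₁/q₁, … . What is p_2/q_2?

117/16

Using pₖ = aₖpₖ₋₁ + pₖ₋₂, qₖ = aₖqₖ₋₁ + qₖ₋₂ (with p₋₁=1, p₋₂=0, q₋₁=0, q₋₂=1):
  k=0: a=7, p=7, q=1
  k=1: a=3, p=22, q=3
  k=2: a=5, p=117, q=16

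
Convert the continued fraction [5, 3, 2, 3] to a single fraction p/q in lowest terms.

127/24

Using pₖ = aₖpₖ₋₁ + pₖ₋₂ and qₖ = aₖqₖ₋₁ + qₖ₋₂:
  k=0: a=5, p=5, q=1
  k=1: a=3, p=16, q=3
  k=2: a=2, p=37, q=7
  k=3: a=3, p=127, q=24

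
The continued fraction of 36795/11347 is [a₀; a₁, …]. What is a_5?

36795 = 3·11347 + 2754   →  a_0 = 3
11347 = 4·2754 + 331   →  a_1 = 4
2754 = 8·331 + 106   →  a_2 = 8
331 = 3·106 + 13   →  a_3 = 3
106 = 8·13 + 2   →  a_4 = 8
13 = 6·2 + 1   →  a_5 = 6

6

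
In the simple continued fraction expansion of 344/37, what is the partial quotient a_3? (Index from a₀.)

1

344 = 9·37 + 11   →  a_0 = 9
37 = 3·11 + 4   →  a_1 = 3
11 = 2·4 + 3   →  a_2 = 2
4 = 1·3 + 1   →  a_3 = 1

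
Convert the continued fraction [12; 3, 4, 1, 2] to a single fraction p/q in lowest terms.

Using pₖ = aₖpₖ₋₁ + pₖ₋₂ and qₖ = aₖqₖ₋₁ + qₖ₋₂:
  k=0: a=12, p=12, q=1
  k=1: a=3, p=37, q=3
  k=2: a=4, p=160, q=13
  k=3: a=1, p=197, q=16
  k=4: a=2, p=554, q=45

554/45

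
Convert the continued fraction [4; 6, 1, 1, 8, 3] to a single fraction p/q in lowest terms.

Using pₖ = aₖpₖ₋₁ + pₖ₋₂ and qₖ = aₖqₖ₋₁ + qₖ₋₂:
  k=0: a=4, p=4, q=1
  k=1: a=6, p=25, q=6
  k=2: a=1, p=29, q=7
  k=3: a=1, p=54, q=13
  k=4: a=8, p=461, q=111
  k=5: a=3, p=1437, q=346

1437/346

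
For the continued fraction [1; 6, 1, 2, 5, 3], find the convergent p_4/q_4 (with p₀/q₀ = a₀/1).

123/107

Using pₖ = aₖpₖ₋₁ + pₖ₋₂, qₖ = aₖqₖ₋₁ + qₖ₋₂ (with p₋₁=1, p₋₂=0, q₋₁=0, q₋₂=1):
  k=0: a=1, p=1, q=1
  k=1: a=6, p=7, q=6
  k=2: a=1, p=8, q=7
  k=3: a=2, p=23, q=20
  k=4: a=5, p=123, q=107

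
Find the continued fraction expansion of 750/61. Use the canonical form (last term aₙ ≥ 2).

[12; 3, 2, 1, 1, 3]

750 = 12·61 + 18
61 = 3·18 + 7
18 = 2·7 + 4
7 = 1·4 + 3
4 = 1·3 + 1
3 = 3·1 + 0  (stop)
So 750/61 = [12; 3, 2, 1, 1, 3].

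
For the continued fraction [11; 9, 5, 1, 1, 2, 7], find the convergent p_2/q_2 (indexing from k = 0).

511/46

Using pₖ = aₖpₖ₋₁ + pₖ₋₂, qₖ = aₖqₖ₋₁ + qₖ₋₂ (with p₋₁=1, p₋₂=0, q₋₁=0, q₋₂=1):
  k=0: a=11, p=11, q=1
  k=1: a=9, p=100, q=9
  k=2: a=5, p=511, q=46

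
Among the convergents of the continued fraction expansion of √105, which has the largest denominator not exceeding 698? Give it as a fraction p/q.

√105 = [10; 4, 20, …] (period length 2).
Convergents:
  p_0/q_0 = 10/1
  p_1/q_1 = 41/4
  p_2/q_2 = 830/81
  p_3/q_3 = 3361/328
  p_4/q_4 = 68050/6641
q_3 = 328 ≤ 698 < 6641 = q_4, so the answer is 3361/328.

3361/328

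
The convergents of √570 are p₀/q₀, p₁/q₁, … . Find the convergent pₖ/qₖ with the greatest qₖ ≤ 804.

√570 = [23; 1, 6, 1, 46, …] (period length 4).
Convergents:
  p_0/q_0 = 23/1
  p_1/q_1 = 24/1
  p_2/q_2 = 167/7
  p_3/q_3 = 191/8
  p_4/q_4 = 8953/375
  p_5/q_5 = 9144/383
  p_6/q_6 = 63817/2673
q_5 = 383 ≤ 804 < 2673 = q_6, so the answer is 9144/383.

9144/383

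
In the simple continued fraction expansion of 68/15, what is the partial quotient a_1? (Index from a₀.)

1

68 = 4·15 + 8   →  a_0 = 4
15 = 1·8 + 7   →  a_1 = 1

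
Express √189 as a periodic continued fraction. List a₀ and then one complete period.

a₀ = ⌊√189⌋ = 13.
With m₀=0, d₀=1 and mₖ₊₁ = dₖaₖ − mₖ, dₖ₊₁ = (n − mₖ₊₁²)/dₖ, aₖ₊₁ = ⌊(a₀+mₖ₊₁)/dₖ₊₁⌋:
  k=1: m=13, d=20, a=1
  k=2: m=7, d=7, a=2
  k=3: m=7, d=20, a=1
  k=4: m=13, d=1, a=26
d=1 and a=2a₀=26 at k=4, so the next step gives (m, d) = (13, 20) again — its k=1 value — and the period has length 4.

[13; 1, 2, 1, 26]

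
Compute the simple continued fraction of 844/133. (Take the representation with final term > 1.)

[6; 2, 1, 8, 5]

844 = 6*133 + 46
133 = 2*46 + 41
46 = 1*41 + 5
41 = 8*5 + 1
5 = 5*1 + 0  (stop)
So 844/133 = [6; 2, 1, 8, 5].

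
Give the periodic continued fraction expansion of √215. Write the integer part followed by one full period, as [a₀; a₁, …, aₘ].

[14; 1, 1, 1, 28]

a₀ = ⌊√215⌋ = 14.
With m₀=0, d₀=1 and mₖ₊₁ = dₖaₖ − mₖ, dₖ₊₁ = (n − mₖ₊₁²)/dₖ, aₖ₊₁ = ⌊(a₀+mₖ₊₁)/dₖ₊₁⌋:
  k=1: m=14, d=19, a=1
  k=2: m=5, d=10, a=1
  k=3: m=5, d=19, a=1
  k=4: m=14, d=1, a=28
d=1 and a=2a₀=28 at k=4, so the next step gives (m, d) = (14, 19) again — its k=1 value — and the period has length 4.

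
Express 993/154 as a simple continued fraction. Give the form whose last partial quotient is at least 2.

993 = 6·154 + 69
154 = 2·69 + 16
69 = 4·16 + 5
16 = 3·5 + 1
5 = 5·1 + 0  (stop)
So 993/154 = [6; 2, 4, 3, 5].

[6; 2, 4, 3, 5]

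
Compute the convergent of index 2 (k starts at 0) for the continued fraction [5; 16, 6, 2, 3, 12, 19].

491/97

Using pₖ = aₖpₖ₋₁ + pₖ₋₂, qₖ = aₖqₖ₋₁ + qₖ₋₂ (with p₋₁=1, p₋₂=0, q₋₁=0, q₋₂=1):
  k=0: a=5, p=5, q=1
  k=1: a=16, p=81, q=16
  k=2: a=6, p=491, q=97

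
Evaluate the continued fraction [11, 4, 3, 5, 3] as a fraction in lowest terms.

2471/220

Using pₖ = aₖpₖ₋₁ + pₖ₋₂ and qₖ = aₖqₖ₋₁ + qₖ₋₂:
  k=0: a=11, p=11, q=1
  k=1: a=4, p=45, q=4
  k=2: a=3, p=146, q=13
  k=3: a=5, p=775, q=69
  k=4: a=3, p=2471, q=220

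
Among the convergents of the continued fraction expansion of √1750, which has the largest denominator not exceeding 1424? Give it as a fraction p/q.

√1750 = [41; 1, 4, 1, 82, …] (period length 4).
Convergents:
  p_0/q_0 = 41/1
  p_1/q_1 = 42/1
  p_2/q_2 = 209/5
  p_3/q_3 = 251/6
  p_4/q_4 = 20791/497
  p_5/q_5 = 21042/503
  p_6/q_6 = 104959/2509
q_5 = 503 ≤ 1424 < 2509 = q_6, so the answer is 21042/503.

21042/503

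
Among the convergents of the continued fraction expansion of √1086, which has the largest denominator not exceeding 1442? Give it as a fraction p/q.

√1086 = [32; 1, 20, 1, 64, …] (period length 4).
Convergents:
  p_0/q_0 = 32/1
  p_1/q_1 = 33/1
  p_2/q_2 = 692/21
  p_3/q_3 = 725/22
  p_4/q_4 = 47092/1429
  p_5/q_5 = 47817/1451
q_4 = 1429 ≤ 1442 < 1451 = q_5, so the answer is 47092/1429.

47092/1429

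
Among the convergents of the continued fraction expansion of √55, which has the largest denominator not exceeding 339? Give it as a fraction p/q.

√55 = [7; 2, 2, 2, 14, …] (period length 4).
Convergents:
  p_0/q_0 = 7/1
  p_1/q_1 = 15/2
  p_2/q_2 = 37/5
  p_3/q_3 = 89/12
  p_4/q_4 = 1283/173
  p_5/q_5 = 2655/358
q_4 = 173 ≤ 339 < 358 = q_5, so the answer is 1283/173.

1283/173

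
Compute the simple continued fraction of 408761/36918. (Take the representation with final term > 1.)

[11; 13, 1, 6, 3, 6, 19]

408761 = 11*36918 + 2663
36918 = 13*2663 + 2299
2663 = 1*2299 + 364
2299 = 6*364 + 115
364 = 3*115 + 19
115 = 6*19 + 1
19 = 19*1 + 0  (stop)
So 408761/36918 = [11; 13, 1, 6, 3, 6, 19].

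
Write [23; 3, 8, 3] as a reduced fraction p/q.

1819/78

Fold from the inside: start with 3/1.
  8 + 1/3 = 25/3
  3 + 3/25 = 78/25
  23 + 25/78 = 1819/78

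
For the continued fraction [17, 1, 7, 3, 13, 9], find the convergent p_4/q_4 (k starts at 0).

Using pₖ = aₖpₖ₋₁ + pₖ₋₂, qₖ = aₖqₖ₋₁ + qₖ₋₂ (with p₋₁=1, p₋₂=0, q₋₁=0, q₋₂=1):
  k=0: a=17, p=17, q=1
  k=1: a=1, p=18, q=1
  k=2: a=7, p=143, q=8
  k=3: a=3, p=447, q=25
  k=4: a=13, p=5954, q=333

5954/333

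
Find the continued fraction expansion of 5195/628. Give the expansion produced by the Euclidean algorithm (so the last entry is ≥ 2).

5195 = 8*628 + 171
628 = 3*171 + 115
171 = 1*115 + 56
115 = 2*56 + 3
56 = 18*3 + 2
3 = 1*2 + 1
2 = 2*1 + 0  (stop)
So 5195/628 = [8; 3, 1, 2, 18, 1, 2].

[8; 3, 1, 2, 18, 1, 2]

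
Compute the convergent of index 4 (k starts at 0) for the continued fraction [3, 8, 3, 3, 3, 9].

855/274

Using pₖ = aₖpₖ₋₁ + pₖ₋₂, qₖ = aₖqₖ₋₁ + qₖ₋₂ (with p₋₁=1, p₋₂=0, q₋₁=0, q₋₂=1):
  k=0: a=3, p=3, q=1
  k=1: a=8, p=25, q=8
  k=2: a=3, p=78, q=25
  k=3: a=3, p=259, q=83
  k=4: a=3, p=855, q=274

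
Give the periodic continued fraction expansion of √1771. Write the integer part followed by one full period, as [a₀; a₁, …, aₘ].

[42; 12, 84]

a₀ = ⌊√1771⌋ = 42.
With m₀=0, d₀=1 and mₖ₊₁ = dₖaₖ − mₖ, dₖ₊₁ = (n − mₖ₊₁²)/dₖ, aₖ₊₁ = ⌊(a₀+mₖ₊₁)/dₖ₊₁⌋:
  k=1: m=42, d=7, a=12
  k=2: m=42, d=1, a=84
d=1 and a=2a₀=84 at k=2, so the next step gives (m, d) = (42, 7) again — its k=1 value — and the period has length 2.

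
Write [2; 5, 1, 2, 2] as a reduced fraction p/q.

87/40

Using pₖ = aₖpₖ₋₁ + pₖ₋₂ and qₖ = aₖqₖ₋₁ + qₖ₋₂:
  k=0: a=2, p=2, q=1
  k=1: a=5, p=11, q=5
  k=2: a=1, p=13, q=6
  k=3: a=2, p=37, q=17
  k=4: a=2, p=87, q=40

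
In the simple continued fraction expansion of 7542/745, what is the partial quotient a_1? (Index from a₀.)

7542 = 10·745 + 92   →  a_0 = 10
745 = 8·92 + 9   →  a_1 = 8

8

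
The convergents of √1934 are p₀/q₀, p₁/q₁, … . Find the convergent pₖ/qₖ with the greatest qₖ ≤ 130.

1935/44

√1934 = [43; 1, 42, 1, 86, …] (period length 4).
Convergents:
  p_0/q_0 = 43/1
  p_1/q_1 = 44/1
  p_2/q_2 = 1891/43
  p_3/q_3 = 1935/44
  p_4/q_4 = 168301/3827
q_3 = 44 ≤ 130 < 3827 = q_4, so the answer is 1935/44.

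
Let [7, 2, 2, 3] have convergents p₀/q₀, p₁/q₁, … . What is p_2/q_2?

37/5

Using pₖ = aₖpₖ₋₁ + pₖ₋₂, qₖ = aₖqₖ₋₁ + qₖ₋₂ (with p₋₁=1, p₋₂=0, q₋₁=0, q₋₂=1):
  k=0: a=7, p=7, q=1
  k=1: a=2, p=15, q=2
  k=2: a=2, p=37, q=5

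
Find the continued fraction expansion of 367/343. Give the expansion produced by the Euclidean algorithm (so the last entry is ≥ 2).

367 = 1×343 + 24
343 = 14×24 + 7
24 = 3×7 + 3
7 = 2×3 + 1
3 = 3×1 + 0  (stop)
So 367/343 = [1; 14, 3, 2, 3].

[1; 14, 3, 2, 3]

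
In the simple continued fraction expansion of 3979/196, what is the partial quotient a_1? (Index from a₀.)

3

3979 = 20·196 + 59   →  a_0 = 20
196 = 3·59 + 19   →  a_1 = 3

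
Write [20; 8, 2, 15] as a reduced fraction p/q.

Fold from the inside: start with 15/1.
  2 + 1/15 = 31/15
  8 + 15/31 = 263/31
  20 + 31/263 = 5291/263

5291/263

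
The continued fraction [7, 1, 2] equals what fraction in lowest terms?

Fold from the inside: start with 2/1.
  1 + 1/2 = 3/2
  7 + 2/3 = 23/3

23/3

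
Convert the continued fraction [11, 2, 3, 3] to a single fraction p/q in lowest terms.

Using pₖ = aₖpₖ₋₁ + pₖ₋₂ and qₖ = aₖqₖ₋₁ + qₖ₋₂:
  k=0: a=11, p=11, q=1
  k=1: a=2, p=23, q=2
  k=2: a=3, p=80, q=7
  k=3: a=3, p=263, q=23

263/23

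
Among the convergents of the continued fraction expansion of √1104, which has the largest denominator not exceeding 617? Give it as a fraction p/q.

7775/234

√1104 = [33; 4, 2, 2, 2, 4, 66, …] (period length 6).
Convergents:
  p_0/q_0 = 33/1
  p_1/q_1 = 133/4
  p_2/q_2 = 299/9
  p_3/q_3 = 731/22
  p_4/q_4 = 1761/53
  p_5/q_5 = 7775/234
  p_6/q_6 = 514911/15497
q_5 = 234 ≤ 617 < 15497 = q_6, so the answer is 7775/234.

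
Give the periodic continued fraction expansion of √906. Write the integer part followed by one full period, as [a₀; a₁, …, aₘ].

[30; 10, 60]

a₀ = ⌊√906⌋ = 30.
With m₀=0, d₀=1 and mₖ₊₁ = dₖaₖ − mₖ, dₖ₊₁ = (n − mₖ₊₁²)/dₖ, aₖ₊₁ = ⌊(a₀+mₖ₊₁)/dₖ₊₁⌋:
  k=1: m=30, d=6, a=10
  k=2: m=30, d=1, a=60
d=1 and a=2a₀=60 at k=2, so the next step gives (m, d) = (30, 6) again — its k=1 value — and the period has length 2.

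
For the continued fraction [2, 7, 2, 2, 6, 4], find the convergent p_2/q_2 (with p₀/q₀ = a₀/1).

32/15

Using pₖ = aₖpₖ₋₁ + pₖ₋₂, qₖ = aₖqₖ₋₁ + qₖ₋₂ (with p₋₁=1, p₋₂=0, q₋₁=0, q₋₂=1):
  k=0: a=2, p=2, q=1
  k=1: a=7, p=15, q=7
  k=2: a=2, p=32, q=15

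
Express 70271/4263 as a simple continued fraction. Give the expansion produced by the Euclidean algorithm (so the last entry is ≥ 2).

[16; 2, 15, 17, 8]

70271 = 16×4263 + 2063
4263 = 2×2063 + 137
2063 = 15×137 + 8
137 = 17×8 + 1
8 = 8×1 + 0  (stop)
So 70271/4263 = [16; 2, 15, 17, 8].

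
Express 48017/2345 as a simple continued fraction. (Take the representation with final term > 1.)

48017 = 20·2345 + 1117
2345 = 2·1117 + 111
1117 = 10·111 + 7
111 = 15·7 + 6
7 = 1·6 + 1
6 = 6·1 + 0  (stop)
So 48017/2345 = [20; 2, 10, 15, 1, 6].

[20; 2, 10, 15, 1, 6]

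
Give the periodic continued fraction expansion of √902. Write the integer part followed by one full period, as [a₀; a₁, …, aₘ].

a₀ = ⌊√902⌋ = 30.
With m₀=0, d₀=1 and mₖ₊₁ = dₖaₖ − mₖ, dₖ₊₁ = (n − mₖ₊₁²)/dₖ, aₖ₊₁ = ⌊(a₀+mₖ₊₁)/dₖ₊₁⌋:
  k=1: m=30, d=2, a=30
  k=2: m=30, d=1, a=60
d=1 and a=2a₀=60 at k=2, so the next step gives (m, d) = (30, 2) again — its k=1 value — and the period has length 2.

[30; 30, 60]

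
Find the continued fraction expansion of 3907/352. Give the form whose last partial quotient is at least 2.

3907 = 11·352 + 35
352 = 10·35 + 2
35 = 17·2 + 1
2 = 2·1 + 0  (stop)
So 3907/352 = [11; 10, 17, 2].

[11; 10, 17, 2]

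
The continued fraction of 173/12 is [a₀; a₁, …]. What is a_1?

2

173 = 14·12 + 5   →  a_0 = 14
12 = 2·5 + 2   →  a_1 = 2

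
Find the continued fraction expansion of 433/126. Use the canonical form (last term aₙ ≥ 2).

[3; 2, 3, 2, 3, 2]

433 = 3·126 + 55
126 = 2·55 + 16
55 = 3·16 + 7
16 = 2·7 + 2
7 = 3·2 + 1
2 = 2·1 + 0  (stop)
So 433/126 = [3; 2, 3, 2, 3, 2].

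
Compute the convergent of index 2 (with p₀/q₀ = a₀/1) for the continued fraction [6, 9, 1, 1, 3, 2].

Using pₖ = aₖpₖ₋₁ + pₖ₋₂, qₖ = aₖqₖ₋₁ + qₖ₋₂ (with p₋₁=1, p₋₂=0, q₋₁=0, q₋₂=1):
  k=0: a=6, p=6, q=1
  k=1: a=9, p=55, q=9
  k=2: a=1, p=61, q=10

61/10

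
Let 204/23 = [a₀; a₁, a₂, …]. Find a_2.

6

204 = 8·23 + 20   →  a_0 = 8
23 = 1·20 + 3   →  a_1 = 1
20 = 6·3 + 2   →  a_2 = 6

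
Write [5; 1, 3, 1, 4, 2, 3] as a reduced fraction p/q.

1060/183

Fold from the inside: start with 3/1.
  2 + 1/3 = 7/3
  4 + 3/7 = 31/7
  1 + 7/31 = 38/31
  3 + 31/38 = 145/38
  1 + 38/145 = 183/145
  5 + 145/183 = 1060/183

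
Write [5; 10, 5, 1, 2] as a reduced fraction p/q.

Using pₖ = aₖpₖ₋₁ + pₖ₋₂ and qₖ = aₖqₖ₋₁ + qₖ₋₂:
  k=0: a=5, p=5, q=1
  k=1: a=10, p=51, q=10
  k=2: a=5, p=260, q=51
  k=3: a=1, p=311, q=61
  k=4: a=2, p=882, q=173

882/173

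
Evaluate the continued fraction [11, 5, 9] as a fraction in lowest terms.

515/46

Fold from the inside: start with 9/1.
  5 + 1/9 = 46/9
  11 + 9/46 = 515/46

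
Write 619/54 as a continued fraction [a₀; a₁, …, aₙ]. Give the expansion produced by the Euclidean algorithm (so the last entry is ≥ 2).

619 = 11×54 + 25
54 = 2×25 + 4
25 = 6×4 + 1
4 = 4×1 + 0  (stop)
So 619/54 = [11; 2, 6, 4].

[11; 2, 6, 4]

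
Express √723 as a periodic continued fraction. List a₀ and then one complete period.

a₀ = ⌊√723⌋ = 26.
With m₀=0, d₀=1 and mₖ₊₁ = dₖaₖ − mₖ, dₖ₊₁ = (n − mₖ₊₁²)/dₖ, aₖ₊₁ = ⌊(a₀+mₖ₊₁)/dₖ₊₁⌋:
  k=1: m=26, d=47, a=1
  k=2: m=21, d=6, a=7
  k=3: m=21, d=47, a=1
  k=4: m=26, d=1, a=52
d=1 and a=2a₀=52 at k=4, so the next step gives (m, d) = (26, 47) again — its k=1 value — and the period has length 4.

[26; 1, 7, 1, 52]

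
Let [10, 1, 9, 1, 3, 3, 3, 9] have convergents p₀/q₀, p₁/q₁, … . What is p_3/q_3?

120/11

Using pₖ = aₖpₖ₋₁ + pₖ₋₂, qₖ = aₖqₖ₋₁ + qₖ₋₂ (with p₋₁=1, p₋₂=0, q₋₁=0, q₋₂=1):
  k=0: a=10, p=10, q=1
  k=1: a=1, p=11, q=1
  k=2: a=9, p=109, q=10
  k=3: a=1, p=120, q=11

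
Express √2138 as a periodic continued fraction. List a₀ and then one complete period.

[46; 4, 5, 5, 4, 92]

a₀ = ⌊√2138⌋ = 46.
With m₀=0, d₀=1 and mₖ₊₁ = dₖaₖ − mₖ, dₖ₊₁ = (n − mₖ₊₁²)/dₖ, aₖ₊₁ = ⌊(a₀+mₖ₊₁)/dₖ₊₁⌋:
  k=1: m=46, d=22, a=4
  k=2: m=42, d=17, a=5
  k=3: m=43, d=17, a=5
  k=4: m=42, d=22, a=4
  k=5: m=46, d=1, a=92
d=1 and a=2a₀=92 at k=5, so the next step gives (m, d) = (46, 22) again — its k=1 value — and the period has length 5.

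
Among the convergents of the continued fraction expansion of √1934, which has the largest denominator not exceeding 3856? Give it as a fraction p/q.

√1934 = [43; 1, 42, 1, 86, …] (period length 4).
Convergents:
  p_0/q_0 = 43/1
  p_1/q_1 = 44/1
  p_2/q_2 = 1891/43
  p_3/q_3 = 1935/44
  p_4/q_4 = 168301/3827
  p_5/q_5 = 170236/3871
q_4 = 3827 ≤ 3856 < 3871 = q_5, so the answer is 168301/3827.

168301/3827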